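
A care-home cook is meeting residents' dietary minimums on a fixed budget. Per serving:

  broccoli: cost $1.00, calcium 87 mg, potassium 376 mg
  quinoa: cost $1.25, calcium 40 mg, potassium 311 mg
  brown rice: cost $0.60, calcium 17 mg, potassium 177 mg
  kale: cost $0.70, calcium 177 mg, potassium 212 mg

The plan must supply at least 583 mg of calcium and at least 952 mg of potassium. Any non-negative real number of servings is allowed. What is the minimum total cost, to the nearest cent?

$2.92

The cheapest plan sits at a corner of the feasible region — with two constraints it uses at most two foods.
broccoli only: max(583/87, 952/376) = 6.701 servings → $6.70.
quinoa only: max(583/40, 952/311) = 14.57 servings → $18.22.
brown rice only: max(583/17, 952/177) = 34.29 servings → $20.58.
kale only: max(583/177, 952/212) = 4.491 servings → $3.14.
broccoli + quinoa: intersection lies outside the first quadrant.
broccoli + brown rice with both targets exact would need a negative amount; discard.
broccoli + kale with both tight: 0.9335 servings and 2.835 servings → $2.92.
quinoa + brown rice with both targets exact would need a negative amount; discard.
quinoa + kale with both tight: 0.9644 servings and 3.076 servings → $3.36.
brown rice + kale with both tight: 1.62 servings and 3.138 servings → $3.17.
So the least-cost plan costs $2.92.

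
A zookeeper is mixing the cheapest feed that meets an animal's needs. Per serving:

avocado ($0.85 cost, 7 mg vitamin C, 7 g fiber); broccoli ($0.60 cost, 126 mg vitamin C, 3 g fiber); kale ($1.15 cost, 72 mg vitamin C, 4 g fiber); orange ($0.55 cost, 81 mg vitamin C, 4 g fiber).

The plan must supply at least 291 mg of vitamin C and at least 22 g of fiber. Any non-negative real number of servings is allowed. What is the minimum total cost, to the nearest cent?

A basic optimal solution has at most two foods positive. Try each food alone and each pair with both targets met exactly.
avocado only: max(291/7, 22/7) = 41.57 servings → $35.34.
broccoli only: max(291/126, 22/3) = 7.333 servings → $4.40.
kale only: max(291/72, 22/4) = 5.5 servings → $6.33.
orange only: max(291/81, 22/4) = 5.5 servings → $3.02.
avocado + broccoli with both tight: 2.206 servings and 2.187 servings → $3.19.
avocado + kale with both tight: 0.8824 servings and 3.956 servings → $5.30.
avocado + orange with both tight: 1.147 servings and 3.494 servings → $2.90.
broccoli + kale: the both-tight solution has a negative serving — not a feasible corner.
broccoli + orange with both targets exact would need a negative amount; discard.
kale + orange: the both-tight solution has a negative serving — not a feasible corner.
The minimum over all feasible corners is $2.90.

$2.90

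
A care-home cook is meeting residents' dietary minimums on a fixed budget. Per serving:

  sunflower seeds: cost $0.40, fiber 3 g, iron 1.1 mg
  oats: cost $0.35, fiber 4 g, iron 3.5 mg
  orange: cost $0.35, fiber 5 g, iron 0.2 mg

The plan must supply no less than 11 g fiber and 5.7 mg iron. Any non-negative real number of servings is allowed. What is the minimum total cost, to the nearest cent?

$0.88

This is a tiny linear program; its minimum lies at a vertex of the feasible set. List the vertices and price them.
sunflower seeds only: max(11/3, 5.7/1.1) = 5.182 servings → $2.07.
oats only: max(11/4, 5.7/3.5) = 2.75 servings → $0.96.
orange only: max(11/5, 5.7/0.2) = 28.5 servings → $9.97.
sunflower seeds + oats with both tight: 2.574 servings and 0.8197 servings → $1.32.
sunflower seeds + orange with both targets exact would need a negative amount; discard.
oats + orange with both tight: 1.575 servings and 0.9401 servings → $0.88.
The minimum over all feasible corners is $0.88.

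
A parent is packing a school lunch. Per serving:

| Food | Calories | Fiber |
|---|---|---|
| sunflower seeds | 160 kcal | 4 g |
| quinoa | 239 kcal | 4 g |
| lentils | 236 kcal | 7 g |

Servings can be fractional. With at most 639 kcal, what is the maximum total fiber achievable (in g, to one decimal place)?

Fiber per kcal: lentils 0.02966, sunflower seeds 0.025, quinoa 0.01674.
With no serving limits, spend the whole calories allowance on lentils: 639 kcal / 236 kcal × 7 g = 19.0 g.

19.0 g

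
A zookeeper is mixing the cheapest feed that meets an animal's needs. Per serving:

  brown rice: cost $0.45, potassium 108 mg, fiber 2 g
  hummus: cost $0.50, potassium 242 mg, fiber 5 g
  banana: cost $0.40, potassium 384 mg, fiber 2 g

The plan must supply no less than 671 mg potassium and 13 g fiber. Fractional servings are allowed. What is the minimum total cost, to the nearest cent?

brown rice only: max(671/108, 13/2) = 6.5 servings → $2.92.
hummus only: max(671/242, 13/5) = 2.773 servings → $1.39.
banana only: max(671/384, 13/2) = 6.5 servings → $2.60.
brown rice + hummus with both tight: 3.732 servings and 1.107 servings → $2.23.
brown rice + banana with both targets exact would need a negative amount; discard.
hummus + banana with both tight: 2.542 servings and 0.1455 servings → $1.33.
The minimum over all feasible corners is $1.33.

$1.33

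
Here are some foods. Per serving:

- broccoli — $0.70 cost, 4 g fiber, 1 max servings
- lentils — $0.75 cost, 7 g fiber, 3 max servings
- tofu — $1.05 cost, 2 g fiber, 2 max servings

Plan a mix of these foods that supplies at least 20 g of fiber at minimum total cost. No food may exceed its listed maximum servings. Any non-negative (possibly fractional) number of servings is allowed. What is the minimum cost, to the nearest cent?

Cost per g of fiber: lentils $0.1071, broccoli $0.1750, tofu $0.5250.
Take 2.857 servings of lentils: +20.0 g fiber for $2.14 (total $2.14, still need 0.0 g).
Filling from the cheapest source first is optimal under one linear minimum: $2.14.

$2.14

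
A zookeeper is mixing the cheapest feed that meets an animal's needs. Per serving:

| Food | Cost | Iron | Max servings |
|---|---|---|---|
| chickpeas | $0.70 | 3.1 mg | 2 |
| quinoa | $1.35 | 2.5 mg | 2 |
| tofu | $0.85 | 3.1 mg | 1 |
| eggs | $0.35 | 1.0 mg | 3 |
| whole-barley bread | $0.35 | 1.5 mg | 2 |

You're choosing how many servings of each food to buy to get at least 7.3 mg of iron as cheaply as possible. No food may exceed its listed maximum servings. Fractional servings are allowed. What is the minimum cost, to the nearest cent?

Cost per mg of iron: chickpeas $0.2258, whole-barley bread $0.2333, tofu $0.2742, eggs $0.3500, quinoa $0.5400.
Take 2 servings of chickpeas: +6.2 mg iron for $1.40 (total $1.40, still need 1.1 mg).
Take 0.7333 servings of whole-barley bread: +1.1 mg iron for $0.26 (total $1.66, still need 0.0 mg).
Filling from the cheapest source first is optimal under one linear minimum: $1.66.

$1.66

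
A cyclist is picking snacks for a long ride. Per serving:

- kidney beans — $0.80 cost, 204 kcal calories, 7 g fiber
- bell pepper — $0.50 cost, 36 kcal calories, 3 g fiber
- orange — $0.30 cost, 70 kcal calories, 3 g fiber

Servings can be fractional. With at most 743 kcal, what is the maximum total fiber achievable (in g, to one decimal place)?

Fiber per kcal: bell pepper 0.08333, orange 0.04286, kidney beans 0.03431.
With no serving limits, spend the whole calories allowance on bell pepper: 743 kcal / 36 kcal × 3 g = 61.9 g.

61.9 g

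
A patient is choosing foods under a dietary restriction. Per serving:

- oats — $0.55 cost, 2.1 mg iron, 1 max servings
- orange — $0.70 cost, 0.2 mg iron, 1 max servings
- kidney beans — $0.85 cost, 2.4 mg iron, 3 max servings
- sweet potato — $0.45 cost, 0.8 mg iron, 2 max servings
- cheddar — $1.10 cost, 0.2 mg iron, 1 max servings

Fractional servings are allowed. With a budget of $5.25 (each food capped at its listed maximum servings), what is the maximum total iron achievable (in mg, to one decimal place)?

11.2 mg

Iron per dollar: oats 3.818, kidney beans 2.824, sweet potato 1.778, orange 0.2857, cheddar 0.1818.
Take 1 serving of oats: spends $0.55, +2.1 mg iron (running total 2.1 mg).
Take 3 servings of kidney beans: spends $2.55, +7.2 mg iron (running total 9.3 mg).
Take 2 servings of sweet potato: spends $0.90, +1.6 mg iron (running total 10.9 mg).
Take 1 serving of orange: spends $0.70, +0.2 mg iron (running total 11.1 mg).
Take 0.5 servings of cheddar: spends $0.55, +0.1 mg iron (running total 11.2 mg).
Greedy by best ratio exhausts the cost allowance optimally: 11.2 mg.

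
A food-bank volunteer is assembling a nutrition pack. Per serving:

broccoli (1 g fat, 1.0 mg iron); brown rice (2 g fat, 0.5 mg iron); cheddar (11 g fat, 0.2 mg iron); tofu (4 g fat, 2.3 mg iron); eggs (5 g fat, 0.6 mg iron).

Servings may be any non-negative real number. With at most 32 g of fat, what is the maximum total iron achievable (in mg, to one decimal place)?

32.0 mg

Iron per g fat: broccoli 1, tofu 0.575, brown rice 0.25, eggs 0.12, cheddar 0.01818.
With no serving limits, spend the whole fat allowance on broccoli: 32 g / 1 g × 1.0 mg = 32.0 mg.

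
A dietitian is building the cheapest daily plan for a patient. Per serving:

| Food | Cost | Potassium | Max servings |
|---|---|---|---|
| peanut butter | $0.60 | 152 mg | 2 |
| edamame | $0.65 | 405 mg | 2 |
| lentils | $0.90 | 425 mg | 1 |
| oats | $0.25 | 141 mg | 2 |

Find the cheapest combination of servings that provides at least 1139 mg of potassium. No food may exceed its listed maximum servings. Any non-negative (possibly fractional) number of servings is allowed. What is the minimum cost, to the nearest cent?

$1.90

Cost per mg of potassium: edamame $0.0016, oats $0.0018, lentils $0.0021, peanut butter $0.0039.
Take 2 servings of edamame: +810.0 mg potassium for $1.30 (total $1.30, still need 329.0 mg).
Take 2 servings of oats: +282.0 mg potassium for $0.50 (total $1.80, still need 47.0 mg).
Take 0.1106 servings of lentils: +47.0 mg potassium for $0.10 (total $1.90, still need 0.0 mg).
Greedy by cheapest-per-mg is optimal for a single linear constraint, so the minimum cost is $1.90.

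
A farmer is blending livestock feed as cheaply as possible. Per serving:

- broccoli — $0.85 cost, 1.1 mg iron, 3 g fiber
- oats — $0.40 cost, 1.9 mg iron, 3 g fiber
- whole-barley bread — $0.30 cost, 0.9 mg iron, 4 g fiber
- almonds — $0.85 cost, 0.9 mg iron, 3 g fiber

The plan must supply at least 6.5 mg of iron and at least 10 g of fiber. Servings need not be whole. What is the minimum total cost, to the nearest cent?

broccoli only: max(6.5/1.1, 10/3) = 5.909 servings → $5.02.
oats only: max(6.5/1.9, 10/3) = 3.421 servings → $1.37.
whole-barley bread only: max(6.5/0.9, 10/4) = 7.222 servings → $2.17.
almonds only: max(6.5/0.9, 10/3) = 7.222 servings → $6.14.
broccoli + oats: intersection lies outside the first quadrant.
broccoli + whole-barley bread: the both-tight solution has a negative serving — not a feasible corner.
broccoli + almonds: intersection lies outside the first quadrant.
oats + whole-barley bread: the both-tight solution has a negative serving — not a feasible corner.
oats + almonds: intersection lies outside the first quadrant.
whole-barley bread + almonds with both targets exact would need a negative amount; discard.
Cheapest feasible corner: $1.37.

$1.37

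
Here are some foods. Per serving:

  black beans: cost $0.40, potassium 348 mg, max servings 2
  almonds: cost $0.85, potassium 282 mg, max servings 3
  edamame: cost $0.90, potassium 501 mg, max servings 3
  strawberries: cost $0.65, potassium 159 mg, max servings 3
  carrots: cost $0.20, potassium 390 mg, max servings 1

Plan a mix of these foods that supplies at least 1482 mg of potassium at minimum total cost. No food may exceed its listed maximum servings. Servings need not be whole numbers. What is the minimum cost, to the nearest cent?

Cost per mg of potassium: carrots $0.0005, black beans $0.0011, edamame $0.0018, almonds $0.0030, strawberries $0.0041.
Take 1 serving of carrots: +390.0 mg potassium for $0.20 (total $0.20, still need 1092.0 mg).
Take 2 servings of black beans: +696.0 mg potassium for $0.80 (total $1.00, still need 396.0 mg).
Take 0.7904 servings of edamame: +396.0 mg potassium for $0.71 (total $1.71, still need 0.0 mg).
Filling from the cheapest source first is optimal under one linear minimum: $1.71.

$1.71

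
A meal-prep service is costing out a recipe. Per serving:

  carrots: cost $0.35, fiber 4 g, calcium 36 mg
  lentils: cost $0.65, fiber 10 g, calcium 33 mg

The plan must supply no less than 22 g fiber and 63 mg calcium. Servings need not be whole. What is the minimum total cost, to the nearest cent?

Two binding constraints pin down two serving amounts, so the optimal mix uses at most two foods. The candidates are each food alone (scaled to the tighter of fiber/calcium) and each pair with both constraints tight.
carrots only: max(22/4, 63/36) = 5.5 servings → $1.93.
lentils only: max(22/10, 63/33) = 2.2 servings → $1.43.
carrots + lentils with both targets exact would need a negative amount; discard.
Cheapest feasible corner: $1.43.

$1.43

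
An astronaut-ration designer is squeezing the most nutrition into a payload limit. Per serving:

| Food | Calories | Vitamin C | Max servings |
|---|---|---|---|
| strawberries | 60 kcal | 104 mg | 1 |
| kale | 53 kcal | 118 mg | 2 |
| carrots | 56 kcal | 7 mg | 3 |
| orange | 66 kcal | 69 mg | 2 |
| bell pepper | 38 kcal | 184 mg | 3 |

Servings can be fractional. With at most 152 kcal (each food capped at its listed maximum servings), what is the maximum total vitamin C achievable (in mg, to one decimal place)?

636.6 mg

Vitamin C per kcal: bell pepper 4.842, kale 2.226, strawberries 1.733, orange 1.045, carrots 0.125.
Take 3 servings of bell pepper: uses 114 kcal, +552.0 mg vitamin C (running total 552.0 mg).
Take 0.717 servings of kale: uses 38 kcal, +84.6 mg vitamin C (running total 636.6 mg).
Filling greedily by vitamin C-per-kcal is optimal for one linear limit, giving 636.6 mg.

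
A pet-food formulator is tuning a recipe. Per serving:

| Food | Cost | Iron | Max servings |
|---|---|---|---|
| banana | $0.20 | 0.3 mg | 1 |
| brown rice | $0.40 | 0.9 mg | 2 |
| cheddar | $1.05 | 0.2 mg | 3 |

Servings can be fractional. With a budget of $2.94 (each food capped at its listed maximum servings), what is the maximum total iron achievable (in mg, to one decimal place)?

Iron per dollar: brown rice 2.25, banana 1.5, cheddar 0.1905.
Take 2 servings of brown rice: spends $0.80, +1.8 mg iron (running total 1.8 mg).
Take 1 serving of banana: spends $0.20, +0.3 mg iron (running total 2.1 mg).
Take 1.848 servings of cheddar: spends $1.94, +0.4 mg iron (running total 2.5 mg).
Filling greedily by iron-per-dollar is optimal for one linear limit, giving 2.5 mg.

2.5 mg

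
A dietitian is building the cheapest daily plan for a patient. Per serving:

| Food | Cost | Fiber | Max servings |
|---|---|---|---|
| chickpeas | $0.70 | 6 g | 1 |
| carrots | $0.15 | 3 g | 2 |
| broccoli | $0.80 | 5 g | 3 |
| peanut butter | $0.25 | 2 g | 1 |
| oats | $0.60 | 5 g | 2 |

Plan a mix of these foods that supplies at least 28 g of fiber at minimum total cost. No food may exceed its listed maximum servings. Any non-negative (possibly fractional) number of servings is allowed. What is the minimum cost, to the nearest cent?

Cost per g of fiber: carrots $0.0500, chickpeas $0.1167, oats $0.1200, peanut butter $0.1250, broccoli $0.1600.
Take 2 servings of carrots: +6.0 g fiber for $0.30 (total $0.30, still need 22.0 g).
Take 1 serving of chickpeas: +6.0 g fiber for $0.70 (total $1.00, still need 16.0 g).
Take 2 servings of oats: +10.0 g fiber for $1.20 (total $2.20, still need 6.0 g).
Take 1 serving of peanut butter: +2.0 g fiber for $0.25 (total $2.45, still need 4.0 g).
Take 0.8 servings of broccoli: +4.0 g fiber for $0.64 (total $3.09, still need 0.0 g).
Greedy by cheapest-per-g is optimal for a single linear constraint, so the minimum cost is $3.09.

$3.09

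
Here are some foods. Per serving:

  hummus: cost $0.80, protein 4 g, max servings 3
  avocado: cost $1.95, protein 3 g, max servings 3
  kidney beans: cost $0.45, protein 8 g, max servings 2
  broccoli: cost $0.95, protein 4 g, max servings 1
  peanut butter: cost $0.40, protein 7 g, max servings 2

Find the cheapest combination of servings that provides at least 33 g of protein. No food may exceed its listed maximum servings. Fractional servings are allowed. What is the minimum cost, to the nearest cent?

$2.30

Cost per g of protein: kidney beans $0.0563, peanut butter $0.0571, hummus $0.2000, broccoli $0.2375, avocado $0.6500.
Take 2 servings of kidney beans: +16.0 g protein for $0.90 (total $0.90, still need 17.0 g).
Take 2 servings of peanut butter: +14.0 g protein for $0.80 (total $1.70, still need 3.0 g).
Take 0.75 servings of hummus: +3.0 g protein for $0.60 (total $2.30, still need 0.0 g).
Filling from the cheapest source first is optimal under one linear minimum: $2.30.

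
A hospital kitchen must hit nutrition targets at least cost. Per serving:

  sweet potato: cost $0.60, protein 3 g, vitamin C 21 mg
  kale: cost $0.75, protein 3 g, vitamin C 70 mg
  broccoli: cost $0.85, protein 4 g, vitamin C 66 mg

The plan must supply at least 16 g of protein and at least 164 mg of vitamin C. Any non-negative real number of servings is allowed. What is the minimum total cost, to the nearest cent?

$3.27

For a min-cost LP with two ≥-constraints, a basic feasible solution has at most two positive variables.
sweet potato only: max(16/3, 164/21) = 7.81 servings → $4.69.
kale only: max(16/3, 164/70) = 5.333 servings → $4.00.
broccoli only: max(16/4, 164/66) = 4 servings → $3.40.
sweet potato + kale with both tight: 4.272 servings and 1.061 servings → $3.36.
sweet potato + broccoli with both tight: 3.509 servings and 1.368 servings → $3.27.
kale + broccoli: the both-tight solution has a negative serving — not a feasible corner.
The minimum over all feasible corners is $3.27.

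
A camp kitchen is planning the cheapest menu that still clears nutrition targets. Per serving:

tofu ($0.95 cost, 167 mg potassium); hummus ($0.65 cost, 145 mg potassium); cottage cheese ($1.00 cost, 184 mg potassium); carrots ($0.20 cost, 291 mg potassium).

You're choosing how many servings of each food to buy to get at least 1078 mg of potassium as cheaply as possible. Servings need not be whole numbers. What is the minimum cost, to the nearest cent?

$0.74

Cost per mg of potassium: carrots $0.0007, hummus $0.0045, cottage cheese $0.0054, tofu $0.0057.
With no serving limits, use only carrots: 1078 mg / 291 mg = 3.704 servings × $0.20 = $0.74.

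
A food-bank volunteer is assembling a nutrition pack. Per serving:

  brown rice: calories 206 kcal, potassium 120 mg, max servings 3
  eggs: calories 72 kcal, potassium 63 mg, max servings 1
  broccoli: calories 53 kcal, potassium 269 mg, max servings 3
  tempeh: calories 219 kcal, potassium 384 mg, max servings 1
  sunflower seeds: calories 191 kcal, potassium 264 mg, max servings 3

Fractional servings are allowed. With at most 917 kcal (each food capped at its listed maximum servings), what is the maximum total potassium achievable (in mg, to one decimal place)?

Potassium per kcal: broccoli 5.075, tempeh 1.753, sunflower seeds 1.382, eggs 0.875, brown rice 0.5825.
Take 3 servings of broccoli: uses 159 kcal, +807.0 mg potassium (running total 807.0 mg).
Take 1 serving of tempeh: uses 219 kcal, +384.0 mg potassium (running total 1191.0 mg).
Take 2.822 servings of sunflower seeds: uses 539 kcal, +745.0 mg potassium (running total 1936.0 mg).
Greedy by best ratio exhausts the calories allowance optimally: 1936.0 mg.

1936.0 mg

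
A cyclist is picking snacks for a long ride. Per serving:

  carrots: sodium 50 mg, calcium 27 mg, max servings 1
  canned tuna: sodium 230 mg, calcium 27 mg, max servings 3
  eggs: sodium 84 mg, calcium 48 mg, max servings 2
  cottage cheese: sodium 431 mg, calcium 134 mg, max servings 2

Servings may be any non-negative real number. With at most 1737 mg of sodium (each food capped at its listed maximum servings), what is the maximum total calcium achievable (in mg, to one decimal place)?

Calcium per mg sodium: eggs 0.5714, carrots 0.54, cottage cheese 0.3109, canned tuna 0.1174.
Take 2 servings of eggs: uses 168 mg sodium, +96.0 mg calcium (running total 96.0 mg).
Take 1 serving of carrots: uses 50 mg sodium, +27.0 mg calcium (running total 123.0 mg).
Take 2 servings of cottage cheese: uses 862 mg sodium, +268.0 mg calcium (running total 391.0 mg).
Take 2.857 servings of canned tuna: uses 657 mg sodium, +77.1 mg calcium (running total 468.1 mg).
Filling greedily by calcium-per-mg sodium is optimal for one linear limit, giving 468.1 mg.

468.1 mg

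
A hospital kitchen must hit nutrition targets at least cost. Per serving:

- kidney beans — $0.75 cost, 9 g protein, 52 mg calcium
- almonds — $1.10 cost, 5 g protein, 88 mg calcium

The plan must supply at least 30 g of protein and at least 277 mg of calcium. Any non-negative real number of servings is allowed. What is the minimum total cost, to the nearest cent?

$3.70

Two binding constraints pin down two serving amounts, so the optimal mix uses at most two foods. The candidates are each food alone (scaled to the tighter of protein/calcium) and each pair with both constraints tight.
kidney beans only: max(30/9, 277/52) = 5.327 servings → $4.00.
almonds only: max(30/5, 277/88) = 6 servings → $6.60.
kidney beans + almonds with both tight: 2.359 servings and 1.754 servings → $3.70.
Cheapest feasible corner: $3.70.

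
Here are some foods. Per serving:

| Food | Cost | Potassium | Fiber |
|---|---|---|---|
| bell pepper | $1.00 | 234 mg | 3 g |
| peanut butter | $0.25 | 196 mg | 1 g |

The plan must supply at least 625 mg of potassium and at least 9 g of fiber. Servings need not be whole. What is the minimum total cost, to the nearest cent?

$2.25

Minimising a linear cost over {potassium ≥ 625, fiber ≥ 9, servings ≥ 0} — the optimum is at a vertex, using one or two foods.
bell pepper only: max(625/234, 9/3) = 3 servings → $3.00.
peanut butter only: max(625/196, 9/1) = 9 servings → $2.25.
bell pepper + peanut butter: intersection lies outside the first quadrant.
So the least-cost plan costs $2.25.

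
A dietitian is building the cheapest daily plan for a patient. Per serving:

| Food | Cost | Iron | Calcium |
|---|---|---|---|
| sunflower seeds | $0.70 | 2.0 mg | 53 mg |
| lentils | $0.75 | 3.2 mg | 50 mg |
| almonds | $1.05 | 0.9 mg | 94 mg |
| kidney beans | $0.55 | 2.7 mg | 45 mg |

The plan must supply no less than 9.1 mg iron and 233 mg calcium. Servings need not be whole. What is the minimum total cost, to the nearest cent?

sunflower seeds only: max(9.1/2.0, 233/53) = 4.55 servings → $3.19.
lentils only: max(9.1/3.2, 233/50) = 4.66 servings → $3.50.
almonds only: max(9.1/0.9, 233/94) = 10.11 servings → $10.62.
kidney beans only: max(9.1/2.7, 233/45) = 5.178 servings → $2.85.
sunflower seeds + lentils with both tight: 4.175 servings and 0.2342 servings → $3.10.
sunflower seeds + almonds: intersection lies outside the first quadrant.
sunflower seeds + kidney beans with both tight: 4.136 servings and 0.307 servings → $3.06.
lentils + almonds with both tight: 2.524 servings and 1.136 servings → $3.09.
lentils + kidney beans: the both-tight solution has a negative serving — not a feasible corner.
almonds + kidney beans with both tight: 1.03 servings and 3.027 servings → $2.75.
The minimum over all feasible corners is $2.75.

$2.75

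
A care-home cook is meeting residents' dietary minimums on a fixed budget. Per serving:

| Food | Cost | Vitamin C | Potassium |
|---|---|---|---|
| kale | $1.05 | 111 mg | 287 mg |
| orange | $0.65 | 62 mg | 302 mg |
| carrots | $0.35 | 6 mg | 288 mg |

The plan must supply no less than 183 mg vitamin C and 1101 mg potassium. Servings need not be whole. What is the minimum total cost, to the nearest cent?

This is a tiny linear program; its minimum lies at a vertex of the feasible set. List the vertices and price them.
kale only: max(183/111, 1101/287) = 3.836 servings → $4.03.
orange only: max(183/62, 1101/302) = 3.646 servings → $2.37.
carrots only: max(183/6, 1101/288) = 30.5 servings → $10.68.
kale + orange with both targets exact would need a negative amount; discard.
kale + carrots with both tight: 1.524 servings and 2.304 servings → $2.41.
orange + carrots with both tight: 2.873 servings and 0.81 servings → $2.15.
So the least-cost plan costs $2.15.

$2.15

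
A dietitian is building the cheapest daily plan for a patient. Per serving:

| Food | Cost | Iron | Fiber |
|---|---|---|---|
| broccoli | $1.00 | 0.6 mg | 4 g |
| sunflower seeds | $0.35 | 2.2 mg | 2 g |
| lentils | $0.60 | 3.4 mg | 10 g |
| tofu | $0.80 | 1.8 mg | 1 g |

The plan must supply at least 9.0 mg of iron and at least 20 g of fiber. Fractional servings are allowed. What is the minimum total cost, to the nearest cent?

An LP optimum is at a vertex; with two nutrient constraints at most two foods are used. Check each candidate.
broccoli only: max(9.0/0.6, 20/4) = 15 servings → $15.00.
sunflower seeds only: max(9.0/2.2, 20/2) = 10 servings → $3.50.
lentils only: max(9.0/3.4, 20/10) = 2.647 servings → $1.59.
tofu only: max(9.0/1.8, 20/1) = 20 servings → $16.00.
broccoli + sunflower seeds with both tight: 3.421 servings and 3.158 servings → $4.53.
broccoli + lentils: the both-tight solution has a negative serving — not a feasible corner.
broccoli + tofu with both tight: 4.091 servings and 3.636 servings → $7.00.
sunflower seeds + lentils with both tight: 1.447 servings and 1.711 servings → $1.53.
sunflower seeds + tofu: the both-tight solution has a negative serving — not a feasible corner.
lentils + tofu with both tight: 1.849 servings and 1.507 servings → $2.32.
Cheapest feasible corner: $1.53.

$1.53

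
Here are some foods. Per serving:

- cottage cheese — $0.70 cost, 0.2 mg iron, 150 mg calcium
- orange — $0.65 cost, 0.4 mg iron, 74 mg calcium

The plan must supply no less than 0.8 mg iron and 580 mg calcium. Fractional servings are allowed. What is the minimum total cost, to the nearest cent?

A basic optimal solution has at most two foods positive. Try each food alone and each pair with both targets met exactly.
cottage cheese only: max(0.8/0.2, 580/150) = 4 servings → $2.80.
orange only: max(0.8/0.4, 580/74) = 7.838 servings → $5.09.
cottage cheese + orange with both tight: 3.823 servings and 0.0885 servings → $2.73.
So the least-cost plan costs $2.73.

$2.73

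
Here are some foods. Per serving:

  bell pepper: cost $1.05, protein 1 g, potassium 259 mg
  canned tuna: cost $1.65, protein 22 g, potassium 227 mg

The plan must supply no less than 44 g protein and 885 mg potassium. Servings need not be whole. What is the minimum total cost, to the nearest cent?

$4.99

For a min-cost LP with two ≥-constraints, a basic feasible solution has at most two positive variables.
bell pepper only: max(44/1, 885/259) = 44 servings → $46.20.
canned tuna only: max(44/22, 885/227) = 3.899 servings → $6.43.
bell pepper + canned tuna with both tight: 1.733 servings and 1.921 servings → $4.99.
The minimum over all feasible corners is $4.99.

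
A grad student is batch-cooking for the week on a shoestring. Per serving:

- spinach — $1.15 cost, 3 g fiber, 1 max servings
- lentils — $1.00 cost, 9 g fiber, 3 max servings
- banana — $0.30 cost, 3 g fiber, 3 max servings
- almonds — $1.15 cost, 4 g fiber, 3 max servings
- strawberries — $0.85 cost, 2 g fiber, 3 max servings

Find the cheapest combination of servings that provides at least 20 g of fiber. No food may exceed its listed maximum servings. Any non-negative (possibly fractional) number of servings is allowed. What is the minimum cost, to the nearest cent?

$2.12

Cost per g of fiber: banana $0.1000, lentils $0.1111, almonds $0.2875, spinach $0.3833, strawberries $0.4250.
Take 3 servings of banana: +9.0 g fiber for $0.90 (total $0.90, still need 11.0 g).
Take 1.222 servings of lentils: +11.0 g fiber for $1.22 (total $2.12, still need 0.0 g).
Filling from the cheapest source first is optimal under one linear minimum: $2.12.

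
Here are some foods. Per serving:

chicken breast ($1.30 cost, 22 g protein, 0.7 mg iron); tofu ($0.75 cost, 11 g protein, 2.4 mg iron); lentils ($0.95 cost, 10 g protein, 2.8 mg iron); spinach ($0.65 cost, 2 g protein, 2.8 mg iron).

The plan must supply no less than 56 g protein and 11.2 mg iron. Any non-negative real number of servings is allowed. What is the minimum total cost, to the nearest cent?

Check every corner: each single food scaled to meet both minima, and each pair solved so both constraints bind.
chicken breast only: max(56/22, 11.2/0.7) = 16 servings → $20.80.
tofu only: max(56/11, 11.2/2.4) = 5.091 servings → $3.82.
lentils only: max(56/10, 11.2/2.8) = 5.6 servings → $5.32.
spinach only: max(56/2, 11.2/2.8) = 28 servings → $18.20.
chicken breast + tofu with both tight: 0.2483 servings and 4.594 servings → $3.77.
chicken breast + lentils with both tight: 0.8205 servings and 3.795 servings → $4.67.
chicken breast + spinach with both tight: 2.233 servings and 3.442 servings → $5.14.
tofu + lentils: the both-tight solution has a negative serving — not a feasible corner.
tofu + spinach with both targets exact would need a negative amount; discard.
lentils + spinach with both targets exact would need a negative amount; discard.
So the least-cost plan costs $3.77.

$3.77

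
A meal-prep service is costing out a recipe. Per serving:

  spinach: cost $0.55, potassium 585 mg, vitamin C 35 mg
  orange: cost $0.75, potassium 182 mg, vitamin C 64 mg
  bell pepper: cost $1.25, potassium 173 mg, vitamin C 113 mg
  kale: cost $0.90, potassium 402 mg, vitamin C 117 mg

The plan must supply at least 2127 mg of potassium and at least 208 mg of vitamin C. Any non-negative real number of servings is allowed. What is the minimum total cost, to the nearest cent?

This is a tiny linear program; its minimum lies at a vertex of the feasible set. List the vertices and price them.
spinach only: max(2127/585, 208/35) = 5.943 servings → $3.27.
orange only: max(2127/182, 208/64) = 11.69 servings → $8.77.
bell pepper only: max(2127/173, 208/113) = 12.29 servings → $15.37.
kale only: max(2127/402, 208/117) = 5.291 servings → $4.76.
spinach + orange with both tight: 3.163 servings and 1.52 servings → $2.88.
spinach + bell pepper with both tight: 3.403 servings and 0.7866 servings → $2.86.
spinach + kale with both tight: 3.039 servings and 0.8687 servings → $2.45.
orange + bell pepper: the both-tight solution has a negative serving — not a feasible corner.
orange + kale: intersection lies outside the first quadrant.
bell pepper + kale: the both-tight solution has a negative serving — not a feasible corner.
So the least-cost plan costs $2.45.

$2.45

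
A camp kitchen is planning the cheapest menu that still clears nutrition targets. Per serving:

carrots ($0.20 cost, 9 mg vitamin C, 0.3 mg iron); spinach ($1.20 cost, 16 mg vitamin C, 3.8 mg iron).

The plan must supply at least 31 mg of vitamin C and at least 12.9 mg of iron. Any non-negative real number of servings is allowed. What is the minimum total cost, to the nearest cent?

At the optimum either one food covers both requirements or two foods hit both targets exactly; no other combination can be cheaper.
carrots only: max(31/9, 12.9/0.3) = 43 servings → $8.60.
spinach only: max(31/16, 12.9/3.8) = 3.395 servings → $4.07.
carrots + spinach: the both-tight solution has a negative serving — not a feasible corner.
The minimum over all feasible corners is $4.07.

$4.07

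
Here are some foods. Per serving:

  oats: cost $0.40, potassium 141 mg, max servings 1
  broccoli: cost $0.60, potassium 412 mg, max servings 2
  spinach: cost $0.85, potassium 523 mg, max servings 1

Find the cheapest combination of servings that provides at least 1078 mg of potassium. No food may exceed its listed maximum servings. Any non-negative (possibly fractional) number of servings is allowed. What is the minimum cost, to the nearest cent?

$1.61

Cost per mg of potassium: broccoli $0.0015, spinach $0.0016, oats $0.0028.
Take 2 servings of broccoli: +824.0 mg potassium for $1.20 (total $1.20, still need 254.0 mg).
Take 0.4857 servings of spinach: +254.0 mg potassium for $0.41 (total $1.61, still need 0.0 mg).
Filling from the cheapest source first is optimal under one linear minimum: $1.61.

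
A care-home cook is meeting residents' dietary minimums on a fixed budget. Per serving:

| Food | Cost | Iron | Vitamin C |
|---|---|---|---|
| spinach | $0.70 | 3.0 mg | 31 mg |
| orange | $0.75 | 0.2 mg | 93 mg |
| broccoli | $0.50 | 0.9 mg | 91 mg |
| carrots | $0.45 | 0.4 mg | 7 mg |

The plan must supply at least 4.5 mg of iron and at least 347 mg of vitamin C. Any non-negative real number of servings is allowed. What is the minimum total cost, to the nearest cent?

$2.12

Two binding constraints pin down two serving amounts, so the optimal mix uses at most two foods. The candidates are each food alone (scaled to the tighter of iron/vitamin C) and each pair with both constraints tight.
spinach only: max(4.5/3.0, 347/31) = 11.19 servings → $7.84.
orange only: max(4.5/0.2, 347/93) = 22.5 servings → $16.88.
broccoli only: max(4.5/0.9, 347/91) = 5 servings → $2.50.
carrots only: max(4.5/0.4, 347/7) = 49.57 servings → $22.31.
spinach + orange with both tight: 1.28 servings and 3.305 servings → $3.37.
spinach + broccoli with both tight: 0.3966 servings and 3.678 servings → $2.12.
spinach + carrots with both targets exact would need a negative amount; discard.
orange + broccoli with both targets exact would need a negative amount; discard.
orange + carrots with both tight: 2.997 servings and 9.751 servings → $6.64.
broccoli + carrots with both tight: 3.565 servings and 3.229 servings → $3.24.
Cheapest feasible corner: $2.12.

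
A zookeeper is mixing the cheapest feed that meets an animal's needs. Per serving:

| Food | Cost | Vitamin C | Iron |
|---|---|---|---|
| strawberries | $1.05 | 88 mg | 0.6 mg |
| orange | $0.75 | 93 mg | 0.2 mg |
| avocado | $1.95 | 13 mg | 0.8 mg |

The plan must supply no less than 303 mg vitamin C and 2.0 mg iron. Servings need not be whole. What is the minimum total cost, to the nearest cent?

strawberries only: max(303/88, 2.0/0.6) = 3.443 servings → $3.62.
orange only: max(303/93, 2.0/0.2) = 10 servings → $7.50.
avocado only: max(303/13, 2.0/0.8) = 23.31 servings → $45.45.
strawberries + orange with both tight: 3.283 servings and 0.1518 servings → $3.56.
strawberries + avocado: the both-tight solution has a negative serving — not a feasible corner.
orange + avocado with both tight: 3.014 servings and 1.747 servings → $5.67.
The minimum over all feasible corners is $3.56.

$3.56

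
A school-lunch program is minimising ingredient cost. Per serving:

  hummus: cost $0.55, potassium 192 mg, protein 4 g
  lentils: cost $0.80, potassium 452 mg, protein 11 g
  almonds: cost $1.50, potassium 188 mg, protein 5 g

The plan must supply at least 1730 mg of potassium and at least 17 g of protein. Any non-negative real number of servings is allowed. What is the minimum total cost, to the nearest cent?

$3.06

An LP optimum is at a vertex; with two nutrient constraints at most two foods are used. Check each candidate.
hummus only: max(1730/192, 17/4) = 9.01 servings → $4.96.
lentils only: max(1730/452, 17/11) = 3.827 servings → $3.06.
almonds only: max(1730/188, 17/5) = 9.202 servings → $13.80.
hummus + lentils with both targets exact would need a negative amount; discard.
hummus + almonds: the both-tight solution has a negative serving — not a feasible corner.
lentils + almonds: intersection lies outside the first quadrant.
So the least-cost plan costs $3.06.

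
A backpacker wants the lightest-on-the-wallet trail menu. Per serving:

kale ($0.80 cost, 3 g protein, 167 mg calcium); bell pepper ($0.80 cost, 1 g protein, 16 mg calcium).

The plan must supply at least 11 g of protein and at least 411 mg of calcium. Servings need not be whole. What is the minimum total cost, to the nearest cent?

$2.93

Minimising a linear cost over {protein ≥ 11, calcium ≥ 411, servings ≥ 0} — the optimum is at a vertex, using one or two foods.
kale only: max(11/3, 411/167) = 3.667 servings → $2.93.
bell pepper only: max(11/1, 411/16) = 25.69 servings → $20.55.
kale + bell pepper with both tight: 1.975 servings and 5.076 servings → $5.64.
The minimum over all feasible corners is $2.93.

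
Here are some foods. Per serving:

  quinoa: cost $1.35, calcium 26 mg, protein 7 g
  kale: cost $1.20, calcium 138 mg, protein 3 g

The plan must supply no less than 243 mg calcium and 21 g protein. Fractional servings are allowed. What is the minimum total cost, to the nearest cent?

A basic optimal solution has at most two foods positive. Try each food alone and each pair with both targets met exactly.
quinoa only: max(243/26, 21/7) = 9.346 servings → $12.62.
kale only: max(243/138, 21/3) = 7 servings → $8.40.
quinoa + kale with both tight: 2.443 servings and 1.301 servings → $4.86.
The minimum over all feasible corners is $4.86.

$4.86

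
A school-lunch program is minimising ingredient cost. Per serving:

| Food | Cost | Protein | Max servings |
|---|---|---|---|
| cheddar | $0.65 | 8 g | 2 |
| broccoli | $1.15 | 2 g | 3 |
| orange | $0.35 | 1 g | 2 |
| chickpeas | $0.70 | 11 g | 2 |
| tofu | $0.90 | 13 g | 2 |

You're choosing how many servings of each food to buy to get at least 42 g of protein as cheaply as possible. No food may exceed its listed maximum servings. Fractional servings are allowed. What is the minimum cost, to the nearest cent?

$2.78

Cost per g of protein: chickpeas $0.0636, tofu $0.0692, cheddar $0.0813, orange $0.3500, broccoli $0.5750.
Take 2 servings of chickpeas: +22.0 g protein for $1.40 (total $1.40, still need 20.0 g).
Take 1.538 servings of tofu: +20.0 g protein for $1.38 (total $2.78, still need 0.0 g).
Greedy by cheapest-per-g is optimal for a single linear constraint, so the minimum cost is $2.78.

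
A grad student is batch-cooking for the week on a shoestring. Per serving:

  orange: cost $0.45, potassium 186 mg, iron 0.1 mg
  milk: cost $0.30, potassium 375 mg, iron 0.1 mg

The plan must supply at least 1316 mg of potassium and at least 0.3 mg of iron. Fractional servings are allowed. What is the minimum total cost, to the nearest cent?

$1.05

For a min-cost LP with two ≥-constraints, a basic feasible solution has at most two positive variables.
orange only: max(1316/186, 0.3/0.1) = 7.075 servings → $3.18.
milk only: max(1316/375, 0.3/0.1) = 3.509 servings → $1.05.
orange + milk: intersection lies outside the first quadrant.
The minimum over all feasible corners is $1.05.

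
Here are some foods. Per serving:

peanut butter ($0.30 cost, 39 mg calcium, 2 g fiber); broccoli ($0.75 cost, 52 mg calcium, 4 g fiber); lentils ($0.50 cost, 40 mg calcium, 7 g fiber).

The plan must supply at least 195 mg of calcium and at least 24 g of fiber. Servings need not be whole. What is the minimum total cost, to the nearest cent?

$2.04

peanut butter only: max(195/39, 24/2) = 12 servings → $3.60.
broccoli only: max(195/52, 24/4) = 6 servings → $4.50.
lentils only: max(195/40, 24/7) = 4.875 servings → $2.44.
peanut butter + broccoli: intersection lies outside the first quadrant.
peanut butter + lentils with both tight: 2.098 servings and 2.829 servings → $2.04.
broccoli + lentils with both tight: 1.985 servings and 2.294 servings → $2.64.
Cheapest feasible corner: $2.04.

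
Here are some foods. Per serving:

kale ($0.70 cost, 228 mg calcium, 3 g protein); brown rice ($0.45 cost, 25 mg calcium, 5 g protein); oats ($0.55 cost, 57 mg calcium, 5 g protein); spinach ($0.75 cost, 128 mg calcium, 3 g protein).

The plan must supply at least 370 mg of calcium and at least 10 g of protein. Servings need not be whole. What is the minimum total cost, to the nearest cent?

$1.55

Check every corner: each single food scaled to meet both minima, and each pair solved so both constraints bind.
kale only: max(370/228, 10/3) = 3.333 servings → $2.33.
brown rice only: max(370/25, 10/5) = 14.8 servings → $6.66.
oats only: max(370/57, 10/5) = 6.491 servings → $3.57.
spinach only: max(370/128, 10/3) = 3.333 servings → $2.50.
kale + brown rice with both tight: 1.502 servings and 1.099 servings → $1.55.
kale + oats with both tight: 1.321 servings and 1.207 servings → $1.59.
kale + spinach: intersection lies outside the first quadrant.
brown rice + oats: the both-tight solution has a negative serving — not a feasible corner.
brown rice + spinach with both tight: 0.3009 servings and 2.832 servings → $2.26.
oats + spinach with both tight: 0.3625 servings and 2.729 servings → $2.25.
So the least-cost plan costs $1.55.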